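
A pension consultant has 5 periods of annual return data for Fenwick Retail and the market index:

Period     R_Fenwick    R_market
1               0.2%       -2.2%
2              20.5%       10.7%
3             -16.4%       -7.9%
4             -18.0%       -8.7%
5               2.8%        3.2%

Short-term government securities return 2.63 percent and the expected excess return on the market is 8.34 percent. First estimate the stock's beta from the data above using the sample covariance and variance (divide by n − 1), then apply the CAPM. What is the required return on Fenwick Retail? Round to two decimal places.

Mean R_i = (0.2 + 20.5 − 16.4 − 18.0 + 2.8) / 5 = -2.1800%
Mean R_m = (-2.2 + 10.7 − 7.9 − 8.7 + 3.2) / 5 = -0.9800%
Σ(R_i − R̄_i)(R_m − R̄_m) = 503.3480  ⇒  Cov = 503.3480 / 4 = 125.8370
Σ(R_m − R̄_m)² = 262.8680  ⇒  Var(R_m) = 262.8680 / 4 = 65.7170
β = Cov / Var(R_m) = 125.8370 / 65.7170 = 1.9148
E(R) = R_f + β × MRP = 2.63% + 1.9148 × 8.34% = 18.60%

18.60%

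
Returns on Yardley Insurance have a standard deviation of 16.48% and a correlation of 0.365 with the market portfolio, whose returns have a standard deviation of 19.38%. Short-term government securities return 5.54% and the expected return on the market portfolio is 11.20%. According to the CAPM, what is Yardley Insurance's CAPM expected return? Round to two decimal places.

β = ρ × σ_i / σ_m = 0.365 × 16.48% / 19.38% = 0.3104
MRP = 11.20% − 5.54% = 5.66%
E(R) = 5.54% + 0.3104 × 5.66% = 7.30%

7.30%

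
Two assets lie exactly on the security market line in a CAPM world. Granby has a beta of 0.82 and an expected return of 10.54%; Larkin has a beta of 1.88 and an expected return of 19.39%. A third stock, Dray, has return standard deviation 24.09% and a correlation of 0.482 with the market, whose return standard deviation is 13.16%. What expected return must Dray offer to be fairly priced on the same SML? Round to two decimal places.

11.06%

MRP = (19.39% − 10.54%) / (1.88 − 0.82) = 8.3491%
R_f = 10.54% − 0.82 × 8.3491% = 3.6937%
β_Dray = ρ·σ_i/σ_m = 0.482 × 24.09 / 13.16 = 0.8823
E(R_Dray) = R_f + β × MRP = 3.6937% + 0.8823 × 8.3491% = 11.06%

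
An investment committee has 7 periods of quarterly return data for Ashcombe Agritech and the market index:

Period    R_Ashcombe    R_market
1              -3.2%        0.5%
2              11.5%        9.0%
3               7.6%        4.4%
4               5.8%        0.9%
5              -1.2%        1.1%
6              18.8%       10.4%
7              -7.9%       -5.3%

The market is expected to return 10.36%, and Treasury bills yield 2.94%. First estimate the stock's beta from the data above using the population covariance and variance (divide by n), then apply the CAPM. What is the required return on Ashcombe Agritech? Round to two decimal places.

14.86%

Mean R_i = (-3.2 + 11.5 + 7.6 + 5.8 − 1.2 + 18.8 − 7.9) / 7 = 4.4857%
Mean R_m = (0.5 + 9.0 + 4.4 + 0.9 + 1.1 + 10.4 − 5.3) / 7 = 3.0000%
Σ(R_i − R̄_i)(R_m − R̄_m) = 282.4300  ⇒  Cov = 282.4300 / 7 = 40.3471
Σ(R_m − R̄_m)² = 175.8800  ⇒  Var(R_m) = 175.8800 / 7 = 25.1257
β = Cov / Var(R_m) = 40.3471 / 25.1257 = 1.6058
MRP = 10.36% − 2.94% = 7.42%
E(R) = R_f + β × MRP = 2.94% + 1.6058 × 7.42% = 14.86%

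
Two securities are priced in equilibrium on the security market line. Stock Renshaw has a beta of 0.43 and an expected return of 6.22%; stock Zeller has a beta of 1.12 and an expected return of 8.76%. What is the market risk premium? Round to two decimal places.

Both satisfy E(R) = R_f + β·MRP, so the slope of the SML is
MRP = (8.76% − 6.22%) / (1.12 − 0.43) = 2.54% / 0.69 = 3.6812%

3.68%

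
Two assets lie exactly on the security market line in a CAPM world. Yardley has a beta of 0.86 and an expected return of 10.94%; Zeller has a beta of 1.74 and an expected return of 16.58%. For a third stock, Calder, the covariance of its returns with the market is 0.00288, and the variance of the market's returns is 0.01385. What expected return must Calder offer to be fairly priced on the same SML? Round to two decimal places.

MRP = (16.58% − 10.94%) / (1.74 − 0.86) = 6.4091%
R_f = 10.94% − 0.86 × 6.4091% = 5.4282%
β_Calder = Cov / Var(R_m) = 0.00288 / 0.01385 = 0.2079
E(R_Calder) = R_f + β × MRP = 5.4282% + 0.2079 × 6.4091% = 6.76%

6.76%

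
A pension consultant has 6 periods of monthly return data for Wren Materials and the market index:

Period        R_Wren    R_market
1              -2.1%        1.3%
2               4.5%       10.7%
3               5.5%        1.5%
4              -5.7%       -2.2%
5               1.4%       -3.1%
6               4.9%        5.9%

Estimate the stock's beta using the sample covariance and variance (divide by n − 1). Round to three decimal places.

0.526

Mean R_i = (-2.1 + 4.5 + 5.5 − 5.7 + 1.4 + 4.9) / 6 = 1.4167%
Mean R_m = (1.3 + 10.7 + 1.5 − 2.2 − 3.1 + 5.9) / 6 = 2.3500%
Σ(R_i − R̄_i)(R_m − R̄_m) = 70.8050  ⇒  Cov = 70.8050 / 5 = 14.1610
Σ(R_m − R̄_m)² = 134.5550  ⇒  Var(R_m) = 134.5550 / 5 = 26.9110
β = Cov / Var(R_m) = 14.1610 / 26.9110 = 0.5262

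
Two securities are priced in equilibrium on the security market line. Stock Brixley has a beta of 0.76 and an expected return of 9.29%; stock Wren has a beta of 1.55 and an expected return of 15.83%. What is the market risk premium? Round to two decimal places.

8.28%

Both satisfy E(R) = R_f + β·MRP, so the slope of the SML is
MRP = (15.83% − 9.29%) / (1.55 − 0.76) = 6.54% / 0.79 = 8.2785%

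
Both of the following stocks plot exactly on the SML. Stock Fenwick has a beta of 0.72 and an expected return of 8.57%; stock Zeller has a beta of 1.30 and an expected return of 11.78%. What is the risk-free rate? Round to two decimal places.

4.59%

Both satisfy E(R) = R_f + β·MRP, so the slope of the SML is
MRP = (11.78% − 8.57%) / (1.30 − 0.72) = 3.21% / 0.58 = 5.5345%
R_f = E(R_Fenwick) − β_Fenwick·MRP = 8.57% − 0.72 × 5.5345% = 4.5852%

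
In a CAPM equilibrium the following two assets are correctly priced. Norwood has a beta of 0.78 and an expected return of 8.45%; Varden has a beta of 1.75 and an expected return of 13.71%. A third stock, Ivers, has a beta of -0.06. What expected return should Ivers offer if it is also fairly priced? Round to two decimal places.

MRP (SML slope) = (13.71% − 8.45%) / (1.75 − 0.78) = 5.26% / 0.97 = 5.4227%
R_f (intercept) = 8.45% − 0.78 × 5.4227% = 4.2203%
E(R_Ivers) = R_f + β × MRP = 4.2203% + -0.06 × 5.4227% = 3.89%

3.89%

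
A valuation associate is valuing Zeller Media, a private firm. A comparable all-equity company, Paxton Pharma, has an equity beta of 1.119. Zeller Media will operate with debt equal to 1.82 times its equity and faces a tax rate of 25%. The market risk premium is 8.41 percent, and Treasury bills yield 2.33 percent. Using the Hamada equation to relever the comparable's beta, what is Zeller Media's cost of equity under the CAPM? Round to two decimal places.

β_L = β_U × [1 + (1 − t)(D/E)] = 1.119 × [1 + (1 − 0.25) × 1.82]
    = 1.119 × [1 + 0.75 × 1.82] = 1.119 × 2.3650 = 2.6464
E(R) = R_f + β_L × MRP = 2.33% + 2.6464 × 8.41% = 24.59%

24.59%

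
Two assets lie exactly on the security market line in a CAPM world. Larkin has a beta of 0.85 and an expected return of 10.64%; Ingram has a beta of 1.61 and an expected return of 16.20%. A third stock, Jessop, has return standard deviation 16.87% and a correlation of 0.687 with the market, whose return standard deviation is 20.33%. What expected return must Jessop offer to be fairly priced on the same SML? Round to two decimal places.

8.59%

MRP = (16.20% − 10.64%) / (1.61 − 0.85) = 7.3158%
R_f = 10.64% − 0.85 × 7.3158% = 4.4216%
β_Jessop = ρ·σ_i/σ_m = 0.687 × 16.87 / 20.33 = 0.5701
E(R_Jessop) = R_f + β × MRP = 4.4216% + 0.5701 × 7.3158% = 8.59%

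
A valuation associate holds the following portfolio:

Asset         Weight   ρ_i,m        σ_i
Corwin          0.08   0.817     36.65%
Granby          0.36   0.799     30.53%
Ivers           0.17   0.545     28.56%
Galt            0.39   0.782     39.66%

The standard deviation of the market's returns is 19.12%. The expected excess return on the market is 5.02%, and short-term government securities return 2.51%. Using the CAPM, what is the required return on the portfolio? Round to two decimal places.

β_Corwin = 0.817 × 36.65% / 19.12% = 1.5661
β_Granby = 0.799 × 30.53% / 19.12% = 1.2758
β_Ivers = 0.545 × 28.56% / 19.12% = 0.8141
β_Galt = 0.782 × 39.66% / 19.12% = 1.6221
β_P = Σ w_i β_i = 0.08×1.5661 + 0.36×1.2758 + 0.17×0.8141 + 0.39×1.6221 = 1.3556
E(R_P) = R_f + β_P × MRP = 2.51% + 1.3556 × 5.02% = 9.32%

9.32%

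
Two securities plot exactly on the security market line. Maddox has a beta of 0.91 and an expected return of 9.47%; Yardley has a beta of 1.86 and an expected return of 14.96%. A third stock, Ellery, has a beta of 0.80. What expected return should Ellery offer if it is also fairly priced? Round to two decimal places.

8.83%

MRP (SML slope) = (14.96% − 9.47%) / (1.86 − 0.91) = 5.49% / 0.95 = 5.7789%
R_f (intercept) = 9.47% − 0.91 × 5.7789% = 4.2112%
E(R_Ellery) = R_f + β × MRP = 4.2112% + 0.80 × 5.7789% = 8.83%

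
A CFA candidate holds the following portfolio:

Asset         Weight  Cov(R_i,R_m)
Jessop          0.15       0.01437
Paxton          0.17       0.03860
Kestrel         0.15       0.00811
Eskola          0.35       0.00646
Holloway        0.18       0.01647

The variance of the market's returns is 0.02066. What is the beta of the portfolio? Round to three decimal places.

β_Jessop = 0.01437 / 0.02066 = 0.6955
β_Paxton = 0.03860 / 0.02066 = 1.8683
β_Kestrel = 0.00811 / 0.02066 = 0.3925
β_Eskola = 0.00646 / 0.02066 = 0.3127
β_Holloway = 0.01647 / 0.02066 = 0.7972
β_P = Σ w_i β_i = 0.15×0.6955 + 0.17×1.8683 + 0.15×0.3925 + 0.35×0.3127 + 0.18×0.7972 = 0.7338

0.734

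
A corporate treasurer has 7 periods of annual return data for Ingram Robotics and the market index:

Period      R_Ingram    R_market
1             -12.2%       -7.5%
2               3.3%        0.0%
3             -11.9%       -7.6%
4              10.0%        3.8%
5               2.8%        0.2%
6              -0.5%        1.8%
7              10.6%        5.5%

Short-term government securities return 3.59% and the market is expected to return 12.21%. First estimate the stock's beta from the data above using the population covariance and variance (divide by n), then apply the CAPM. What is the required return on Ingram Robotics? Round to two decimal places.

Mean R_i = (-12.2 + 3.3 − 11.9 + 10.0 + 2.8 − 0.5 + 10.6) / 7 = 0.3000%
Mean R_m = (-7.5 + 0.0 − 7.6 + 3.8 + 0.2 + 1.8 + 5.5) / 7 = -0.5429%
Σ(R_i − R̄_i)(R_m − R̄_m) = 279.0400  ⇒  Cov = 279.0400 / 7 = 39.8629
Σ(R_m − R̄_m)² = 159.9171  ⇒  Var(R_m) = 159.9171 / 7 = 22.8453
β = Cov / Var(R_m) = 39.8629 / 22.8453 = 1.7449
MRP = 12.21% − 3.59% = 8.62%
E(R) = R_f + β × MRP = 3.59% + 1.7449 × 8.62% = 18.63%

18.63%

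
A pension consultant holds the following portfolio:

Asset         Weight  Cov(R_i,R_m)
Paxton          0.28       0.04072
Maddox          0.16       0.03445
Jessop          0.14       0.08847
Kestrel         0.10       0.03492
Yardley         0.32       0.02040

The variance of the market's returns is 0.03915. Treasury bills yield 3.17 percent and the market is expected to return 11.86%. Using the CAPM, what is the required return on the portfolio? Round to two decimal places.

11.90%

β_Paxton = 0.04072 / 0.03915 = 1.0401
β_Maddox = 0.03445 / 0.03915 = 0.8799
β_Jessop = 0.08847 / 0.03915 = 2.2598
β_Kestrel = 0.03492 / 0.03915 = 0.8920
β_Yardley = 0.02040 / 0.03915 = 0.5211
β_P = Σ w_i β_i = 0.28×1.0401 + 0.16×0.8799 + 0.14×2.2598 + 0.10×0.8920 + 0.32×0.5211 = 1.0043
MRP = 11.86% − 3.17% = 8.69%
E(R_P) = R_f + β_P × MRP = 3.17% + 1.0043 × 8.69% = 11.90%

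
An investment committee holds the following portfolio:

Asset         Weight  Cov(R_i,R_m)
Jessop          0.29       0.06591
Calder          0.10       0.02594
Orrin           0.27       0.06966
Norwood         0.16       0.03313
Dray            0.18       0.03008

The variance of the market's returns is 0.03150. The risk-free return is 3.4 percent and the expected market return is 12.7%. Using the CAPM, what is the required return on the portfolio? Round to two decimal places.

β_Jessop = 0.06591 / 0.03150 = 2.0924
β_Calder = 0.02594 / 0.03150 = 0.8235
β_Orrin = 0.06966 / 0.03150 = 2.2114
β_Norwood = 0.03313 / 0.03150 = 1.0517
β_Dray = 0.03008 / 0.03150 = 0.9549
β_P = Σ w_i β_i = 0.29×2.0924 + 0.10×0.8235 + 0.27×2.2114 + 0.16×1.0517 + 0.18×0.9549 = 1.6264
MRP = 12.7% − 3.4% = 9.30%
E(R_P) = R_f + β_P × MRP = 3.4% + 1.6264 × 9.3% = 18.53%

18.53%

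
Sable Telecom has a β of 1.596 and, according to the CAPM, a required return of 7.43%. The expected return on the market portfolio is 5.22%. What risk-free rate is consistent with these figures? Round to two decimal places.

1.51%

E(R) = R_f + β(E(R_m) − R_f) = R_f(1 − β) + β·E(R_m)
7.43% = R_f × (1 − 1.596) + 1.596 × 5.22%
7.43% = R_f × -0.596 + 8.33112%
R_f = (7.43% − 8.33112%) / -0.596 = 1.51%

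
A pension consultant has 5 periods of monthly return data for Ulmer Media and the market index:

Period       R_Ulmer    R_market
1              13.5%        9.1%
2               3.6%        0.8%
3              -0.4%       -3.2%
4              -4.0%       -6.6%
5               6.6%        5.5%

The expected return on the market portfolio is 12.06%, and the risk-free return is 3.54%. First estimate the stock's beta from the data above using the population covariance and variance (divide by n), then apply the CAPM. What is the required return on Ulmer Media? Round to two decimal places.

12.42%

Mean R_i = (13.5 + 3.6 − 0.4 − 4.0 + 6.6) / 5 = 3.8600%
Mean R_m = (9.1 + 0.8 − 3.2 − 6.6 + 5.5) / 5 = 1.1200%
Σ(R_i − R̄_i)(R_m − R̄_m) = 168.0940  ⇒  Cov = 168.0940 / 5 = 33.6188
Σ(R_m − R̄_m)² = 161.2280  ⇒  Var(R_m) = 161.2280 / 5 = 32.2456
β = Cov / Var(R_m) = 33.6188 / 32.2456 = 1.0426
MRP = 12.06% − 3.54% = 8.52%
E(R) = R_f + β × MRP = 3.54% + 1.0426 × 8.52% = 12.42%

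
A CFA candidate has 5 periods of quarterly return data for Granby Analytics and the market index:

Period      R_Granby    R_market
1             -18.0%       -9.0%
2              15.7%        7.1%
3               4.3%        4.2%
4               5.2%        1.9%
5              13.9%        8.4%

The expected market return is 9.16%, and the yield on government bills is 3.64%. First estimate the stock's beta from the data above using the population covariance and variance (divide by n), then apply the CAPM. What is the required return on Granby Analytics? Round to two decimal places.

14.16%

Mean R_i = (-18.0 + 15.7 + 4.3 + 5.2 + 13.9) / 5 = 4.2200%
Mean R_m = (-9.0 + 7.1 + 4.2 + 1.9 + 8.4) / 5 = 2.5200%
Σ(R_i − R̄_i)(R_m − R̄_m) = 364.9980  ⇒  Cov = 364.9980 / 5 = 72.9996
Σ(R_m − R̄_m)² = 191.4680  ⇒  Var(R_m) = 191.4680 / 5 = 38.2936
β = Cov / Var(R_m) = 72.9996 / 38.2936 = 1.9063
MRP = 9.16% − 3.64% = 5.52%
E(R) = R_f + β × MRP = 3.64% + 1.9063 × 5.52% = 14.16%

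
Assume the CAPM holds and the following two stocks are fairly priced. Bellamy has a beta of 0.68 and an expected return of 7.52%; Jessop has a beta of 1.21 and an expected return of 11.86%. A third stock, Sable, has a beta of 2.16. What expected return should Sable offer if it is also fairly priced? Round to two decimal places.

19.64%

MRP (SML slope) = (11.86% − 7.52%) / (1.21 − 0.68) = 4.34% / 0.53 = 8.1887%
R_f (intercept) = 7.52% − 0.68 × 8.1887% = 1.9517%
E(R_Sable) = R_f + β × MRP = 1.9517% + 2.16 × 8.1887% = 19.64%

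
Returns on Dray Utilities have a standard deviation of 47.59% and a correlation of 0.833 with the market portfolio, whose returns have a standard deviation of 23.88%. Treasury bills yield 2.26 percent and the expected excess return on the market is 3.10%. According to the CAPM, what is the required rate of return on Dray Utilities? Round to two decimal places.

7.41%

β = ρ × σ_i / σ_m = 0.833 × 47.59% / 23.88% = 1.6601
E(R) = 2.26% + 1.6601 × 3.10% = 7.41%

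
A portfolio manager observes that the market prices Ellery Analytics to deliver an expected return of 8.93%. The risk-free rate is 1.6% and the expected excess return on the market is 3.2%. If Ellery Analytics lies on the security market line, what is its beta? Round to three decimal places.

2.291

β = (E(R) − R_f) / MRP = (8.93% − 1.6%) / 3.2% = 7.33% / 3.2% = 2.291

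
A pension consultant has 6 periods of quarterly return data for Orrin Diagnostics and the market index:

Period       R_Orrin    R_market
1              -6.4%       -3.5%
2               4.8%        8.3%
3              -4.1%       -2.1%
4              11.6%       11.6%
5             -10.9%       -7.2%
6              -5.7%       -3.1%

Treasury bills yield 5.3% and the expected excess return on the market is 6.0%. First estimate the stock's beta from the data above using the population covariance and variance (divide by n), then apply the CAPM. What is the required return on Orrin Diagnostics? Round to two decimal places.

Mean R_i = (-6.4 + 4.8 − 4.1 + 11.6 − 10.9 − 5.7) / 6 = -1.7833%
Mean R_m = (-3.5 + 8.3 − 2.1 + 11.6 − 7.2 − 3.1) / 6 = 0.6667%
Σ(R_i − R̄_i)(R_m − R̄_m) = 308.6933  ⇒  Cov = 308.6933 / 6 = 51.4489
Σ(R_m − R̄_m)² = 278.8933  ⇒  Var(R_m) = 278.8933 / 6 = 46.4822
β = Cov / Var(R_m) = 51.4489 / 46.4822 = 1.1069
E(R) = R_f + β × MRP = 5.3% + 1.1069 × 6.0% = 11.94%

11.94%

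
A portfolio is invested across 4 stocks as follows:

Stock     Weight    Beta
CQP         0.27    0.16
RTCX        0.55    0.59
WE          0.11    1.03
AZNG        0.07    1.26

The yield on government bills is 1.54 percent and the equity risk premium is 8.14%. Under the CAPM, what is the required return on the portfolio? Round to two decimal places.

6.17%

β_P = Σ w_i β_i = 0.27×0.16 + 0.55×0.59 + 0.11×1.03 + 0.07×1.26 = 0.5692
E(R_P) = R_f + β_P × MRP = 1.54% + 0.5692 × 8.14% = 6.17%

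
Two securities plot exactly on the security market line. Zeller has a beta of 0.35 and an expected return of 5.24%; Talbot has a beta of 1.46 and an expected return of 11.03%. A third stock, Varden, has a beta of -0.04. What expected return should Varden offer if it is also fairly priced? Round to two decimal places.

MRP (SML slope) = (11.03% − 5.24%) / (1.46 − 0.35) = 5.79% / 1.11 = 5.2162%
R_f (intercept) = 5.24% − 0.35 × 5.2162% = 3.4143%
E(R_Varden) = R_f + β × MRP = 3.4143% + -0.04 × 5.2162% = 3.21%

3.21%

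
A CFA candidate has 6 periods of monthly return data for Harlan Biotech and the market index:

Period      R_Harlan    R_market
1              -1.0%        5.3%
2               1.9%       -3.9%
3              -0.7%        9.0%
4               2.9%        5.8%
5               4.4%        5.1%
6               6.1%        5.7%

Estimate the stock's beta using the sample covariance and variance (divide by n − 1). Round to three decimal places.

-0.065

Mean R_i = (-1.0 + 1.9 − 0.7 + 2.9 + 4.4 + 6.1) / 6 = 2.2667%
Mean R_m = (5.3 − 3.9 + 9.0 + 5.8 + 5.1 + 5.7) / 6 = 4.5000%
Σ(R_i − R̄_i)(R_m − R̄_m) = -6.1800  ⇒  Cov = -6.1800 / 5 = -1.2360
Σ(R_m − R̄_m)² = 94.9400  ⇒  Var(R_m) = 94.9400 / 5 = 18.9880
β = Cov / Var(R_m) = -1.2360 / 18.9880 = -0.0651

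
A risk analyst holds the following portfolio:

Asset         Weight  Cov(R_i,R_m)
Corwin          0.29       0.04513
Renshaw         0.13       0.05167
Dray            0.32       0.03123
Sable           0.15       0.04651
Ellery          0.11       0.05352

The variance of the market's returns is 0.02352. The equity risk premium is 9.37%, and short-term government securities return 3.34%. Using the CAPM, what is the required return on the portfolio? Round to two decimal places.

20.34%

β_Corwin = 0.04513 / 0.02352 = 1.9188
β_Renshaw = 0.05167 / 0.02352 = 2.1969
β_Dray = 0.03123 / 0.02352 = 1.3278
β_Sable = 0.04651 / 0.02352 = 1.9775
β_Ellery = 0.05352 / 0.02352 = 2.2755
β_P = Σ w_i β_i = 0.29×1.9188 + 0.13×2.1969 + 0.32×1.3278 + 0.15×1.9775 + 0.11×2.2755 = 1.8139
E(R_P) = R_f + β_P × MRP = 3.34% + 1.8139 × 9.37% = 20.34%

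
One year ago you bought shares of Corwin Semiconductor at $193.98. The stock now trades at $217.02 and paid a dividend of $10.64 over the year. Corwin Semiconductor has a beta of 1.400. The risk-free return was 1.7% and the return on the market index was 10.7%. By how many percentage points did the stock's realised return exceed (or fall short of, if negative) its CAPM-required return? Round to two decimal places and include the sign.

Realised HPR = (P1 + D1 − P0) / P0 = (217.02 + 10.64 − 193.98) / 193.98 = 33.68 / 193.98 = 17.3626%
MRP = 10.7% − 1.7% = 9.00%
CAPM required = R_f + β·MRP = 1.7% + 1.400 × 9.0% = 14.3000%
α = realised − required = 17.3626% − 14.3000% = +3.06%

+3.06%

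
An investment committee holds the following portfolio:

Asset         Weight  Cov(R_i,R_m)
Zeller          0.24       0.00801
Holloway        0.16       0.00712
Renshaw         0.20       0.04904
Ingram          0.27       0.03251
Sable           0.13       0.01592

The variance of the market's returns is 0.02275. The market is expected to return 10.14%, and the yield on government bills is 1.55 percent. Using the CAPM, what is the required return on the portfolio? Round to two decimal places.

β_Zeller = 0.00801 / 0.02275 = 0.3521
β_Holloway = 0.00712 / 0.02275 = 0.3130
β_Renshaw = 0.04904 / 0.02275 = 2.1556
β_Ingram = 0.03251 / 0.02275 = 1.4290
β_Sable = 0.01592 / 0.02275 = 0.6998
β_P = Σ w_i β_i = 0.24×0.3521 + 0.16×0.3130 + 0.20×2.1556 + 0.27×1.4290 + 0.13×0.6998 = 1.0425
MRP = 10.14% − 1.55% = 8.59%
E(R_P) = R_f + β_P × MRP = 1.55% + 1.0425 × 8.59% = 10.51%

10.51%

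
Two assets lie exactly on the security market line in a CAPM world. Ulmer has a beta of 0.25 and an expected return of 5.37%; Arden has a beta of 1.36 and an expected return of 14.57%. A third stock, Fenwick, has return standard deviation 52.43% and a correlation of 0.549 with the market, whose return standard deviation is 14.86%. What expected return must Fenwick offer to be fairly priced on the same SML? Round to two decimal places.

19.35%

MRP = (14.57% − 5.37%) / (1.36 − 0.25) = 8.2883%
R_f = 5.37% − 0.25 × 8.2883% = 3.2979%
β_Fenwick = ρ·σ_i/σ_m = 0.549 × 52.43 / 14.86 = 1.9370
E(R_Fenwick) = R_f + β × MRP = 3.2979% + 1.9370 × 8.2883% = 19.35%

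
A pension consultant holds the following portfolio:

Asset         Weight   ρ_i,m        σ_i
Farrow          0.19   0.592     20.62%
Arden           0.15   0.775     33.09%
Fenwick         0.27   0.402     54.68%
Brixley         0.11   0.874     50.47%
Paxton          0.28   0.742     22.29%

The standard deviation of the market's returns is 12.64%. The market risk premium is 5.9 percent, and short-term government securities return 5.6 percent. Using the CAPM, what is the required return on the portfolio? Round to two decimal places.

β_Farrow = 0.592 × 20.62% / 12.64% = 0.9657
β_Arden = 0.775 × 33.09% / 12.64% = 2.0289
β_Fenwick = 0.402 × 54.68% / 12.64% = 1.7390
β_Brixley = 0.874 × 50.47% / 12.64% = 3.4898
β_Paxton = 0.742 × 22.29% / 12.64% = 1.3085
β_P = Σ w_i β_i = 0.19×0.9657 + 0.15×2.0289 + 0.27×1.7390 + 0.11×3.4898 + 0.28×1.3085 = 1.7076
E(R_P) = R_f + β_P × MRP = 5.6% + 1.7076 × 5.9% = 15.67%

15.67%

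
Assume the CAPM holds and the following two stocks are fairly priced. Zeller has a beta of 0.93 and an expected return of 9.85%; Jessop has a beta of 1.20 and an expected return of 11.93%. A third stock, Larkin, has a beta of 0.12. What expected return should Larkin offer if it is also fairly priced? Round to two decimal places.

MRP (SML slope) = (11.93% − 9.85%) / (1.20 − 0.93) = 2.08% / 0.27 = 7.7037%
R_f (intercept) = 9.85% − 0.93 × 7.7037% = 2.6856%
E(R_Larkin) = R_f + β × MRP = 2.6856% + 0.12 × 7.7037% = 3.61%

3.61%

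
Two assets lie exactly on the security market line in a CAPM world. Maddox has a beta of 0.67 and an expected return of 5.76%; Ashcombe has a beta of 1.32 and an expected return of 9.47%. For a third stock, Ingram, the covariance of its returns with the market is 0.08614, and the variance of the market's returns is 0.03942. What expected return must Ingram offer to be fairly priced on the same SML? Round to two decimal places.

14.41%

MRP = (9.47% − 5.76%) / (1.32 − 0.67) = 5.7077%
R_f = 5.76% − 0.67 × 5.7077% = 1.9358%
β_Ingram = Cov / Var(R_m) = 0.08614 / 0.03942 = 2.1852
E(R_Ingram) = R_f + β × MRP = 1.9358% + 2.1852 × 5.7077% = 14.41%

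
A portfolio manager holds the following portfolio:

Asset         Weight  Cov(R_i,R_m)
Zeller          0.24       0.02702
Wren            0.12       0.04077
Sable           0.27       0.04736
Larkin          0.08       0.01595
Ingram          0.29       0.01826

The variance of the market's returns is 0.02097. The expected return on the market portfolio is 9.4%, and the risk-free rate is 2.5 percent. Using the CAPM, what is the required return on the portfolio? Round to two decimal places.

12.61%

β_Zeller = 0.02702 / 0.02097 = 1.2885
β_Wren = 0.04077 / 0.02097 = 1.9442
β_Sable = 0.04736 / 0.02097 = 2.2585
β_Larkin = 0.01595 / 0.02097 = 0.7606
β_Ingram = 0.01826 / 0.02097 = 0.8708
β_P = Σ w_i β_i = 0.24×1.2885 + 0.12×1.9442 + 0.27×2.2585 + 0.08×0.7606 + 0.29×0.8708 = 1.4657
MRP = 9.4% − 2.5% = 6.90%
E(R_P) = R_f + β_P × MRP = 2.5% + 1.4657 × 6.9% = 12.61%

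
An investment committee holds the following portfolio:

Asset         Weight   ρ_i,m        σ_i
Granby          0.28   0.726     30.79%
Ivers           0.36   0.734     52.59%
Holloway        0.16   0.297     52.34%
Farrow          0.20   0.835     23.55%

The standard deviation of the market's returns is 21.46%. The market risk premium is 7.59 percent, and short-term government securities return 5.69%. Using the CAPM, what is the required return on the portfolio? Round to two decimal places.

15.09%

β_Granby = 0.726 × 30.79% / 21.46% = 1.0416
β_Ivers = 0.734 × 52.59% / 21.46% = 1.7987
β_Holloway = 0.297 × 52.34% / 21.46% = 0.7244
β_Farrow = 0.835 × 23.55% / 21.46% = 0.9163
β_P = Σ w_i β_i = 0.28×1.0416 + 0.36×1.7987 + 0.16×0.7244 + 0.20×0.9163 = 1.2383
E(R_P) = R_f + β_P × MRP = 5.69% + 1.2383 × 7.59% = 15.09%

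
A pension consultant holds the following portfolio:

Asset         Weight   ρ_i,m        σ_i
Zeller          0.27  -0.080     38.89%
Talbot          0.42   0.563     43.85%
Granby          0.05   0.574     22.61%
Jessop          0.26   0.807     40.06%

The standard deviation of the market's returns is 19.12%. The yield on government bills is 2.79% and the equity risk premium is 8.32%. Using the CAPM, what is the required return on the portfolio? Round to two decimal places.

β_Zeller = -0.080 × 38.89% / 19.12% = -0.1627
β_Talbot = 0.563 × 43.85% / 19.12% = 1.2912
β_Granby = 0.574 × 22.61% / 19.12% = 0.6788
β_Jessop = 0.807 × 40.06% / 19.12% = 1.6908
β_P = Σ w_i β_i = 0.27×-0.1627 + 0.42×1.2912 + 0.05×0.6788 + 0.26×1.6908 = 0.9719
E(R_P) = R_f + β_P × MRP = 2.79% + 0.9719 × 8.32% = 10.88%

10.88%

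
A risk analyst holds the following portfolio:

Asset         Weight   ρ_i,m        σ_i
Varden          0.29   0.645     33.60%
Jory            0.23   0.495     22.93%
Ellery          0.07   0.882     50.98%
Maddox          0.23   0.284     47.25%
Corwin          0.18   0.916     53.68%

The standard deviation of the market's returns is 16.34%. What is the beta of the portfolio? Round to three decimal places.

1.468

β_Varden = 0.645 × 33.60% / 16.34% = 1.3263
β_Jory = 0.495 × 22.93% / 16.34% = 0.6946
β_Ellery = 0.882 × 50.98% / 16.34% = 2.7518
β_Maddox = 0.284 × 47.25% / 16.34% = 0.8212
β_Corwin = 0.916 × 53.68% / 16.34% = 3.0092
β_P = Σ w_i β_i = 0.29×1.3263 + 0.23×0.6946 + 0.07×2.7518 + 0.23×0.8212 + 0.18×3.0092 = 1.4675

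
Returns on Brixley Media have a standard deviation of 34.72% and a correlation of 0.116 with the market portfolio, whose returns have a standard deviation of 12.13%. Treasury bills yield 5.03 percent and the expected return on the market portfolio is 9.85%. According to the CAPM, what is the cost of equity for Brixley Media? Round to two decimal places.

β = ρ × σ_i / σ_m = 0.116 × 34.72% / 12.13% = 0.3320
MRP = 9.85% − 5.03% = 4.82%
E(R) = 5.03% + 0.3320 × 4.82% = 6.63%

6.63%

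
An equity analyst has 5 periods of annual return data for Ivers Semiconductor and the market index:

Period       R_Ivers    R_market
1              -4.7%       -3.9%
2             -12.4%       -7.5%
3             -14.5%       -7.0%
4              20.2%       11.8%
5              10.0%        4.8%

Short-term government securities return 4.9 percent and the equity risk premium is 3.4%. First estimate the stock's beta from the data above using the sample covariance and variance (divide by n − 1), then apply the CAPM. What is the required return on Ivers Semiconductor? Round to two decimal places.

10.91%

Mean R_i = (-4.7 − 12.4 − 14.5 + 20.2 + 10.0) / 5 = -0.2800%
Mean R_m = (-3.9 − 7.5 − 7.0 + 11.8 + 4.8) / 5 = -0.3600%
Σ(R_i − R̄_i)(R_m − R̄_m) = 498.6860  ⇒  Cov = 498.6860 / 4 = 124.6715
Σ(R_m − R̄_m)² = 282.0920  ⇒  Var(R_m) = 282.0920 / 4 = 70.5230
β = Cov / Var(R_m) = 124.6715 / 70.5230 = 1.7678
E(R) = R_f + β × MRP = 4.9% + 1.7678 × 3.4% = 10.91%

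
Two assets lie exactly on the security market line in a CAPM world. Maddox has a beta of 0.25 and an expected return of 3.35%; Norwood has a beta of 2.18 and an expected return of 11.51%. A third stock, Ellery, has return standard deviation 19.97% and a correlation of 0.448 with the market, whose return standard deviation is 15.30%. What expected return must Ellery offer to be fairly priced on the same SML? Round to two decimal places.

4.77%

MRP = (11.51% − 3.35%) / (2.18 − 0.25) = 4.2280%
R_f = 3.35% − 0.25 × 4.2280% = 2.2930%
β_Ellery = ρ·σ_i/σ_m = 0.448 × 19.97 / 15.30 = 0.5847
E(R_Ellery) = R_f + β × MRP = 2.2930% + 0.5847 × 4.2280% = 4.77%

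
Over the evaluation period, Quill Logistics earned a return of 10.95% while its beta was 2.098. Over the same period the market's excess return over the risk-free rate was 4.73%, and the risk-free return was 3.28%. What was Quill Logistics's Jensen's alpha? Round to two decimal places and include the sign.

CAPM benchmark = R_f + β(R_m − R_f) = 3.28% + 2.098 × 4.73% = 13.20354%
α = actual − benchmark = 10.95% − 13.20354% = -2.25%

-2.25%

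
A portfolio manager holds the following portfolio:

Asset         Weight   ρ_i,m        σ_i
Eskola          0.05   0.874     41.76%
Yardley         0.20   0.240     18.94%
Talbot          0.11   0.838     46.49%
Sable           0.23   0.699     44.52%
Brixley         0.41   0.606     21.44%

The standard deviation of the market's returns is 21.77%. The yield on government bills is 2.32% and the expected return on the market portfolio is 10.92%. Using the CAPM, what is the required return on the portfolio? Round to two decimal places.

10.02%

β_Eskola = 0.874 × 41.76% / 21.77% = 1.6765
β_Yardley = 0.240 × 18.94% / 21.77% = 0.2088
β_Talbot = 0.838 × 46.49% / 21.77% = 1.7896
β_Sable = 0.699 × 44.52% / 21.77% = 1.4295
β_Brixley = 0.606 × 21.44% / 21.77% = 0.5968
β_P = Σ w_i β_i = 0.05×1.6765 + 0.20×0.2088 + 0.11×1.7896 + 0.23×1.4295 + 0.41×0.5968 = 0.8959
MRP = 10.92% − 2.32% = 8.60%
E(R_P) = R_f + β_P × MRP = 2.32% + 0.8959 × 8.60% = 10.02%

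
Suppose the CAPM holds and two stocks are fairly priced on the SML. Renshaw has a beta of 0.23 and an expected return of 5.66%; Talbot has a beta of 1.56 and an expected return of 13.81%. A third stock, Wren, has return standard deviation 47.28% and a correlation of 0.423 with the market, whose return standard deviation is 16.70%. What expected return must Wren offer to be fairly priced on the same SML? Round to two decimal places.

MRP = (13.81% − 5.66%) / (1.56 − 0.23) = 6.1278%
R_f = 5.66% − 0.23 × 6.1278% = 4.2506%
β_Wren = ρ·σ_i/σ_m = 0.423 × 47.28 / 16.70 = 1.1976
E(R_Wren) = R_f + β × MRP = 4.2506% + 1.1976 × 6.1278% = 11.59%

11.59%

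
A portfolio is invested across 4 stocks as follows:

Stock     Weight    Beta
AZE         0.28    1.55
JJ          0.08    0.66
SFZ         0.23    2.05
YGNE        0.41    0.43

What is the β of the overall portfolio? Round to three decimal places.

β_P = Σ w_i β_i = 0.28×1.55 + 0.08×0.66 + 0.23×2.05 + 0.41×0.43 = 1.1346

1.135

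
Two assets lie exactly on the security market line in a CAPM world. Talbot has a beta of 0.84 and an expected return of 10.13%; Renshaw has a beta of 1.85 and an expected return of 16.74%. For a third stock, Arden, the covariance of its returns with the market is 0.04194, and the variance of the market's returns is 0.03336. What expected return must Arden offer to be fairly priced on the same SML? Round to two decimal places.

12.86%

MRP = (16.74% − 10.13%) / (1.85 − 0.84) = 6.5446%
R_f = 10.13% − 0.84 × 6.5446% = 4.6325%
β_Arden = Cov / Var(R_m) = 0.04194 / 0.03336 = 1.2572
E(R_Arden) = R_f + β × MRP = 4.6325% + 1.2572 × 6.5446% = 12.86%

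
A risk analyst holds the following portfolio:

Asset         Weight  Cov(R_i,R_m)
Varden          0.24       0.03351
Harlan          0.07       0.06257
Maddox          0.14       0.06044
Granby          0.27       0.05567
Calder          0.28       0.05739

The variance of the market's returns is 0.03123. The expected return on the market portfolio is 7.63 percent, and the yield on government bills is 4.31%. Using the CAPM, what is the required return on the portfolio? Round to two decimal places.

β_Varden = 0.03351 / 0.03123 = 1.0730
β_Harlan = 0.06257 / 0.03123 = 2.0035
β_Maddox = 0.06044 / 0.03123 = 1.9353
β_Granby = 0.05567 / 0.03123 = 1.7826
β_Calder = 0.05739 / 0.03123 = 1.8377
β_P = Σ w_i β_i = 0.24×1.0730 + 0.07×2.0035 + 0.14×1.9353 + 0.27×1.7826 + 0.28×1.8377 = 1.6646
MRP = 7.63% − 4.31% = 3.32%
E(R_P) = R_f + β_P × MRP = 4.31% + 1.6646 × 3.32% = 9.84%

9.84%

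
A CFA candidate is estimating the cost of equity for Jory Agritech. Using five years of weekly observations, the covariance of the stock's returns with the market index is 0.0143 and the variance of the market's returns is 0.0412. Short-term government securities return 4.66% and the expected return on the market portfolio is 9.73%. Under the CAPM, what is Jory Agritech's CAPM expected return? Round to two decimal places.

β = Cov(R_i, R_m) / Var(R_m) = 0.0143 / 0.0412 = 0.3471
MRP = 9.73% − 4.66% = 5.07%
E(R) = R_f + β × MRP = 4.66% + 0.3471 × 5.07% = 6.42%

6.42%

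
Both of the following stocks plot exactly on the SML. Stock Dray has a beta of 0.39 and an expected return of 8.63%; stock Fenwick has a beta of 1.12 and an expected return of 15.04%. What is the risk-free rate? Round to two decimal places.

5.21%

Both satisfy E(R) = R_f + β·MRP, so the slope of the SML is
MRP = (15.04% − 8.63%) / (1.12 − 0.39) = 6.41% / 0.73 = 8.7808%
R_f = E(R_Dray) − β_Dray·MRP = 8.63% − 0.39 × 8.7808% = 5.2055%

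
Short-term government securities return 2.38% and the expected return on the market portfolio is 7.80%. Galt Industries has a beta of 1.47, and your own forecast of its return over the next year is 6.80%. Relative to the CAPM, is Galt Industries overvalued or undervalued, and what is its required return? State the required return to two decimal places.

Overvalued; required return 10.35%

MRP = 7.80% − 2.38% = 5.42%
Required return = R_f + β·MRP = 2.38% + 1.47 × 5.42% = 10.35%
Forecast 6.80% < required 10.35% → the stock plots below the SML → overvalued.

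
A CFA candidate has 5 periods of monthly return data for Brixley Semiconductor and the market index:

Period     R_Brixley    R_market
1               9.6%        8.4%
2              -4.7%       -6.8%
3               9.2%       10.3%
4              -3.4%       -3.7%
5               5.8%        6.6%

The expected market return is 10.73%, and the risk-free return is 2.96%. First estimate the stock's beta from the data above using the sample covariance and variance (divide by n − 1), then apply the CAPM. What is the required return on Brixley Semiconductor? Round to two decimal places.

9.84%

Mean R_i = (9.6 − 4.7 + 9.2 − 3.4 + 5.8) / 5 = 3.3000%
Mean R_m = (8.4 − 6.8 + 10.3 − 3.7 + 6.6) / 5 = 2.9600%
Σ(R_i − R̄_i)(R_m − R̄_m) = 209.3800  ⇒  Cov = 209.3800 / 4 = 52.3450
Σ(R_m − R̄_m)² = 236.3320  ⇒  Var(R_m) = 236.3320 / 4 = 59.0830
β = Cov / Var(R_m) = 52.3450 / 59.0830 = 0.8860
MRP = 10.73% − 2.96% = 7.77%
E(R) = R_f + β × MRP = 2.96% + 0.8860 × 7.77% = 9.84%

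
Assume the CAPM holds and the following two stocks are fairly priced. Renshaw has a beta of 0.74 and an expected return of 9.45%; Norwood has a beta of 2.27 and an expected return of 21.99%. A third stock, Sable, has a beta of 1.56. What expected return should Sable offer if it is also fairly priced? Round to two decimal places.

MRP (SML slope) = (21.99% − 9.45%) / (2.27 − 0.74) = 12.54% / 1.53 = 8.1961%
R_f (intercept) = 9.45% − 0.74 × 8.1961% = 3.3849%
E(R_Sable) = R_f + β × MRP = 3.3849% + 1.56 × 8.1961% = 16.17%

16.17%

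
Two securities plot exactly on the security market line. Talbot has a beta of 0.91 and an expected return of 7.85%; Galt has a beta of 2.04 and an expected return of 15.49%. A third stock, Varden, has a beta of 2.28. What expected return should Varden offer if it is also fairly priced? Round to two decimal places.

17.11%

MRP (SML slope) = (15.49% − 7.85%) / (2.04 − 0.91) = 7.64% / 1.13 = 6.7611%
R_f (intercept) = 7.85% − 0.91 × 6.7611% = 1.6974%
E(R_Varden) = R_f + β × MRP = 1.6974% + 2.28 × 6.7611% = 17.11%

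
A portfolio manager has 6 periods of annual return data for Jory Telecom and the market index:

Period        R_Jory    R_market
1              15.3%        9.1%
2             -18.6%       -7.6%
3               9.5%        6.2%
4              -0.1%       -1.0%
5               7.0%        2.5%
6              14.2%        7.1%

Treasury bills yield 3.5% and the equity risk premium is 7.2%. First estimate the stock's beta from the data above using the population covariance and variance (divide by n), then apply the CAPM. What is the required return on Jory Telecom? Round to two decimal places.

17.86%

Mean R_i = (15.3 − 18.6 + 9.5 − 0.1 + 7.0 + 14.2) / 6 = 4.5500%
Mean R_m = (9.1 − 7.6 + 6.2 − 1.0 + 2.5 + 7.1) / 6 = 2.7167%
Σ(R_i − R̄_i)(R_m − R̄_m) = 383.7450  ⇒  Cov = 383.7450 / 6 = 63.9575
Σ(R_m − R̄_m)² = 192.3883  ⇒  Var(R_m) = 192.3883 / 6 = 32.0647
β = Cov / Var(R_m) = 63.9575 / 32.0647 = 1.9946
E(R) = R_f + β × MRP = 3.5% + 1.9946 × 7.2% = 17.86%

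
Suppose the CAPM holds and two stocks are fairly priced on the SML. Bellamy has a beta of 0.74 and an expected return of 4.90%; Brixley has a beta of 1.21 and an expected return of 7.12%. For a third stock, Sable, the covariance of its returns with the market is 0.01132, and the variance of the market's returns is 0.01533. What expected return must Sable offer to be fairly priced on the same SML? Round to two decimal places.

4.89%

MRP = (7.12% − 4.90%) / (1.21 − 0.74) = 4.7234%
R_f = 4.90% − 0.74 × 4.7234% = 1.4047%
β_Sable = Cov / Var(R_m) = 0.01132 / 0.01533 = 0.7384
E(R_Sable) = R_f + β × MRP = 1.4047% + 0.7384 × 4.7234% = 4.89%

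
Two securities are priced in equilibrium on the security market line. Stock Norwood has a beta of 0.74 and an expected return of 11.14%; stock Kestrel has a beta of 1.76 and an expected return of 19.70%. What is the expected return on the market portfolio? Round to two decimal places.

Both satisfy E(R) = R_f + β·MRP, so the slope of the SML is
MRP = (19.70% − 11.14%) / (1.76 − 0.74) = 8.56% / 1.02 = 8.3922%
R_f = E(R_Norwood) − β_Norwood·MRP = 11.14% − 0.74 × 8.3922% = 4.9298%
E(R_m) = R_f + MRP = 4.9298% + 8.3922% = 13.32%

13.32%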